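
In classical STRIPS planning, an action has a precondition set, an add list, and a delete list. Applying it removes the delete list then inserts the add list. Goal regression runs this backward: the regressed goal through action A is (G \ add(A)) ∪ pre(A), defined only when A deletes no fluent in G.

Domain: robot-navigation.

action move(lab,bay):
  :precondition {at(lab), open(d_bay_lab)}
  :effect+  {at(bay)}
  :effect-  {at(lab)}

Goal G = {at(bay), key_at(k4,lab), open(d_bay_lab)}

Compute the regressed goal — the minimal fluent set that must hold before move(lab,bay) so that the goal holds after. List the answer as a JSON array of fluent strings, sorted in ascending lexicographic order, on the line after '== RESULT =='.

Regress:
  G ∩ del = {}  (empty — regression defined)
  G \ add = {at(bay), key_at(k4,lab), open(d_bay_lab)} \ {at(bay)} = {key_at(k4,lab), open(d_bay_lab)}
  ∪ pre   = {key_at(k4,lab), open(d_bay_lab)} ∪ {at(lab), open(d_bay_lab)}
          = {at(lab), key_at(k4,lab), open(d_bay_lab)}

== RESULT ==
["at(lab)", "key_at(k4,lab)", "open(d_bay_lab)"]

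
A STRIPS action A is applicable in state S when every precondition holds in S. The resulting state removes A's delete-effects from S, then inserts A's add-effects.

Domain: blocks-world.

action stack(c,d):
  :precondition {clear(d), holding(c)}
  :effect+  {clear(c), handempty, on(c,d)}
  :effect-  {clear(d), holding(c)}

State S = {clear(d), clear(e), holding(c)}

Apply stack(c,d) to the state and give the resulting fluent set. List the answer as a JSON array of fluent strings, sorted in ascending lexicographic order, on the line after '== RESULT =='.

Compute (S \ del) ∪ add:
  pre ⊆ S: {clear(d), holding(c)} ⊆ S  — applicable
  S \ del = {clear(e)}
  ∪ add   = {clear(c), clear(e), handempty, on(c,d)}

== RESULT ==
["clear(c)", "clear(e)", "handempty", "on(c,d)"]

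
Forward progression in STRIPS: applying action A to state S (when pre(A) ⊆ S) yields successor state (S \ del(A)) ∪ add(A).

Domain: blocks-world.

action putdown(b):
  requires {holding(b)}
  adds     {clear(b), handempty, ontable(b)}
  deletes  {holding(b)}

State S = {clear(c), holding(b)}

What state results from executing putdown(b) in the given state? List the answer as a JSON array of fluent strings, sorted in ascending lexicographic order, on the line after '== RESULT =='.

Compute (S \ del) ∪ add:
  pre ⊆ S: {holding(b)} ⊆ S  — applicable
  S \ del = {clear(c)}
  ∪ add   = {clear(b), clear(c), handempty, ontable(b)}

== RESULT ==
["clear(b)", "clear(c)", "handempty", "ontable(b)"]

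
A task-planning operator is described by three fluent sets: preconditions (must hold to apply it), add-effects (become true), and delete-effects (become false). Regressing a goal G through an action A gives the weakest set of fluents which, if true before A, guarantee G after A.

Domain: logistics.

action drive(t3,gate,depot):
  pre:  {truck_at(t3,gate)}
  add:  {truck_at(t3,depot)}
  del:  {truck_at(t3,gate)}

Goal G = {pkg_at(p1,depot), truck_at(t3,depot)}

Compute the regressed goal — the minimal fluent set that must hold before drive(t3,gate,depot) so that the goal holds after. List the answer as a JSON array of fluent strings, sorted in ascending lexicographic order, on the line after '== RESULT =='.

Compute (G \ add) ∪ pre:
  G ∩ del = {}  (empty — regression defined)
  G \ add = {pkg_at(p1,depot), truck_at(t3,depot)} \ {truck_at(t3,depot)} = {pkg_at(p1,depot)}
  ∪ pre   = {pkg_at(p1,depot)} ∪ {truck_at(t3,gate)}
          = {pkg_at(p1,depot), truck_at(t3,gate)}

== RESULT ==
["pkg_at(p1,depot)", "truck_at(t3,gate)"]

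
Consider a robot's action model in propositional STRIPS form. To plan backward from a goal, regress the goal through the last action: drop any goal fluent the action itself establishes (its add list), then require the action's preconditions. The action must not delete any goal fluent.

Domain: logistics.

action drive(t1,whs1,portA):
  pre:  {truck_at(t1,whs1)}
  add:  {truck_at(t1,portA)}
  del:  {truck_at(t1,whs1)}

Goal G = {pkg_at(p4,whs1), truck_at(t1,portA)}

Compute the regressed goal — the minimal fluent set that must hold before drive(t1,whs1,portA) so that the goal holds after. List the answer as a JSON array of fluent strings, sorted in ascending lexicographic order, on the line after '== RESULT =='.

Regress:
  G ∩ del = {}  (empty — regression defined)
  G \ add = {pkg_at(p4,whs1), truck_at(t1,portA)} \ {truck_at(t1,portA)} = {pkg_at(p4,whs1)}
  ∪ pre   = {pkg_at(p4,whs1)} ∪ {truck_at(t1,whs1)}
          = {pkg_at(p4,whs1), truck_at(t1,whs1)}

== RESULT ==
["pkg_at(p4,whs1)", "truck_at(t1,whs1)"]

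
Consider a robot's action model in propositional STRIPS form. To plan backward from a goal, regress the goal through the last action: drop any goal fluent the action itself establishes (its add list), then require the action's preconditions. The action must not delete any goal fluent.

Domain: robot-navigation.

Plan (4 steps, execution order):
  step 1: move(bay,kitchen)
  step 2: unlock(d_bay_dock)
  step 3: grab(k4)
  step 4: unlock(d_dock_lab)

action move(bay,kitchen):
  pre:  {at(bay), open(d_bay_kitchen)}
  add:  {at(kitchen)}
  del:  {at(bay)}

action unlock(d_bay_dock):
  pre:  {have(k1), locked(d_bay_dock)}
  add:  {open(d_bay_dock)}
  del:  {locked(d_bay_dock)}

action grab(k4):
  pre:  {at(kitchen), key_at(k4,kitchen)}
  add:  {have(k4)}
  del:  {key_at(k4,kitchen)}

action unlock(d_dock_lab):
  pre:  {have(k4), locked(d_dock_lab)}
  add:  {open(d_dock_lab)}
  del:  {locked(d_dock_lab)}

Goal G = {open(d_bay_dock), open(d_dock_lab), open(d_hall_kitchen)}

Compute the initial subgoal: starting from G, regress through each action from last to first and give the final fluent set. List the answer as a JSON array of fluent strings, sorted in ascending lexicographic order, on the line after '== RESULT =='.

Regress step by step:
  through step 4 (unlock(d_dock_lab)): drop {open(d_dock_lab)}, keep {open(d_bay_dock), open(d_hall_kitchen)}, require {have(k4), locked(d_dock_lab)}
    → {have(k4), locked(d_dock_lab), open(d_bay_dock), open(d_hall_kitchen)}
  through step 3 (grab(k4)): drop {have(k4)}, keep {locked(d_dock_lab), open(d_bay_dock), open(d_hall_kitchen)}, require {at(kitchen), key_at(k4,kitchen)}
    → {at(kitchen), key_at(k4,kitchen), locked(d_dock_lab), open(d_bay_dock), open(d_hall_kitchen)}
  through step 2 (unlock(d_bay_dock)): drop {open(d_bay_dock)}, keep {at(kitchen), key_at(k4,kitchen), locked(d_dock_lab), open(d_hall_kitchen)}, require {have(k1), locked(d_bay_dock)}
    → {at(kitchen), have(k1), key_at(k4,kitchen), locked(d_bay_dock), locked(d_dock_lab), open(d_hall_kitchen)}
  through step 1 (move(bay,kitchen)): drop {at(kitchen)}, keep {have(k1), key_at(k4,kitchen), locked(d_bay_dock), locked(d_dock_lab), open(d_hall_kitchen)}, require {at(bay), open(d_bay_kitchen)}
    → {at(bay), have(k1), key_at(k4,kitchen), locked(d_bay_dock), locked(d_dock_lab), open(d_bay_kitchen), open(d_hall_kitchen)}

== RESULT ==
["at(bay)", "have(k1)", "key_at(k4,kitchen)", "locked(d_bay_dock)", "locked(d_dock_lab)", "open(d_bay_kitchen)", "open(d_hall_kitchen)"]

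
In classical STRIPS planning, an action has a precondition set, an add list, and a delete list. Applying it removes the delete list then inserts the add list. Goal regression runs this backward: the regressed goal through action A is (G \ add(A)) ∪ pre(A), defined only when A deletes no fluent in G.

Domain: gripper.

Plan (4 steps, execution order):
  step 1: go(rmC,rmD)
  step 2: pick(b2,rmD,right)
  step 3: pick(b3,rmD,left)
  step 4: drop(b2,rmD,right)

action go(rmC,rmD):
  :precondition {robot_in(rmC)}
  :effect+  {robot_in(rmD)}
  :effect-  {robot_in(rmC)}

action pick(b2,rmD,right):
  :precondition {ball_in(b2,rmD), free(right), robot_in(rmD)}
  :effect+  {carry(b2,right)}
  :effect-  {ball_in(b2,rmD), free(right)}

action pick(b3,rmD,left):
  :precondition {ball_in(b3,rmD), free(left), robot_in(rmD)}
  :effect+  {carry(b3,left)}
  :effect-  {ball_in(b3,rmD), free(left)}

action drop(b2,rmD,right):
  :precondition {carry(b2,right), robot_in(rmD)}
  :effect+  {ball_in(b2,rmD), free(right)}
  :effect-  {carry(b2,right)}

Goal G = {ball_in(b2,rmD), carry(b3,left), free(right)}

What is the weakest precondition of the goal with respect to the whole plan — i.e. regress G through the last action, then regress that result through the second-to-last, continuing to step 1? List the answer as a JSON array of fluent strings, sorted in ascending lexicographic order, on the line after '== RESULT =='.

Regress step by step:
  through step 4 (drop(b2,rmD,right)): drop {ball_in(b2,rmD), free(right)}, keep {carry(b3,left)}, require {carry(b2,right), robot_in(rmD)}
    → {carry(b2,right), carry(b3,left), robot_in(rmD)}
  through step 3 (pick(b3,rmD,left)): drop {carry(b3,left)}, keep {carry(b2,right), robot_in(rmD)}, require {ball_in(b3,rmD), free(left), robot_in(rmD)}
    → {ball_in(b3,rmD), carry(b2,right), free(left), robot_in(rmD)}
  through step 2 (pick(b2,rmD,right)): drop {carry(b2,right)}, keep {ball_in(b3,rmD), free(left), robot_in(rmD)}, require {ball_in(b2,rmD), free(right), robot_in(rmD)}
    → {ball_in(b2,rmD), ball_in(b3,rmD), free(left), free(right), robot_in(rmD)}
  through step 1 (go(rmC,rmD)): drop {robot_in(rmD)}, keep {ball_in(b2,rmD), ball_in(b3,rmD), free(left), free(right)}, require {robot_in(rmC)}
    → {ball_in(b2,rmD), ball_in(b3,rmD), free(left), free(right), robot_in(rmC)}

== RESULT ==
["ball_in(b2,rmD)", "ball_in(b3,rmD)", "free(left)", "free(right)", "robot_in(rmC)"]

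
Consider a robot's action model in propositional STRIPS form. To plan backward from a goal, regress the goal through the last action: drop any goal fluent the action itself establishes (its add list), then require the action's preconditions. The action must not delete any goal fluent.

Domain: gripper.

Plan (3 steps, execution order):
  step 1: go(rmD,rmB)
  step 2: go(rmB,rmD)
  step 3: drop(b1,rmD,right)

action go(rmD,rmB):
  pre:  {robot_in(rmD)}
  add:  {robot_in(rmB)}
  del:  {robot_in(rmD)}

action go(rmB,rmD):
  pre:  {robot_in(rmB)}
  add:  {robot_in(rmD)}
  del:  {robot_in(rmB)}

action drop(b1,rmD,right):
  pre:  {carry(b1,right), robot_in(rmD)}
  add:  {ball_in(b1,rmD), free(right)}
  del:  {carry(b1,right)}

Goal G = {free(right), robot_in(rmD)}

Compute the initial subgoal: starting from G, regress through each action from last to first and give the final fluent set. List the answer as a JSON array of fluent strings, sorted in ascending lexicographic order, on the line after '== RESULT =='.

Regress step by step:
  through step 3 (drop(b1,rmD,right)): drop {free(right)}, keep {robot_in(rmD)}, require {carry(b1,right), robot_in(rmD)}
    → {carry(b1,right), robot_in(rmD)}
  through step 2 (go(rmB,rmD)): drop {robot_in(rmD)}, keep {carry(b1,right)}, require {robot_in(rmB)}
    → {carry(b1,right), robot_in(rmB)}
  through step 1 (go(rmD,rmB)): drop {robot_in(rmB)}, keep {carry(b1,right)}, require {robot_in(rmD)}
    → {carry(b1,right), robot_in(rmD)}

== RESULT ==
["carry(b1,right)", "robot_in(rmD)"]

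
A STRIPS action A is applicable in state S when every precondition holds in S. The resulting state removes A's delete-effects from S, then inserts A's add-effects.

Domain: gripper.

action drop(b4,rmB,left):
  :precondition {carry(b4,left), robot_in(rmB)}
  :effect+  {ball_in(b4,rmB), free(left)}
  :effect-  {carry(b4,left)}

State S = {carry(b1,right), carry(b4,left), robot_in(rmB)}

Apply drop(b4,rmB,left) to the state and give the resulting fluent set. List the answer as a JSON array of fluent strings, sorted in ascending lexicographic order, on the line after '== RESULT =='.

Compute (S \ del) ∪ add:
  pre ⊆ S: {carry(b4,left), robot_in(rmB)} ⊆ S  — applicable
  S \ del = {carry(b1,right), robot_in(rmB)}
  ∪ add   = {ball_in(b4,rmB), carry(b1,right), free(left), robot_in(rmB)}

== RESULT ==
["ball_in(b4,rmB)", "carry(b1,right)", "free(left)", "robot_in(rmB)"]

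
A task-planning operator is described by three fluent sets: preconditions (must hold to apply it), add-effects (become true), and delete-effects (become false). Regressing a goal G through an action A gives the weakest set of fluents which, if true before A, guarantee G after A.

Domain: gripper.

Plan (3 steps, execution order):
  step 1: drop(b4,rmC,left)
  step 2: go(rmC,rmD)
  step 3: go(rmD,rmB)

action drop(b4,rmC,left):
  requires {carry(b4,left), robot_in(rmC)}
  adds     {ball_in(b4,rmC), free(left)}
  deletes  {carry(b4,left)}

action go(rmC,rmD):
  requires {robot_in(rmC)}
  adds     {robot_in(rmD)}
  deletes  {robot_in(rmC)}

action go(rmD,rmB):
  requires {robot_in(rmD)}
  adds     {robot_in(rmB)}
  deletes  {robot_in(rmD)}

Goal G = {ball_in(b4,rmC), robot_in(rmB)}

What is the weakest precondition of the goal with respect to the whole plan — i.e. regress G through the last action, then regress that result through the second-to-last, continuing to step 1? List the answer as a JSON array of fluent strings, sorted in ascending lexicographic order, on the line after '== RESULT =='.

Regress step by step:
  through step 3 (go(rmD,rmB)): drop {robot_in(rmB)}, keep {ball_in(b4,rmC)}, require {robot_in(rmD)}
    → {ball_in(b4,rmC), robot_in(rmD)}
  through step 2 (go(rmC,rmD)): drop {robot_in(rmD)}, keep {ball_in(b4,rmC)}, require {robot_in(rmC)}
    → {ball_in(b4,rmC), robot_in(rmC)}
  through step 1 (drop(b4,rmC,left)): drop {ball_in(b4,rmC)}, keep {robot_in(rmC)}, require {carry(b4,left), robot_in(rmC)}
    → {carry(b4,left), robot_in(rmC)}

== RESULT ==
["carry(b4,left)", "robot_in(rmC)"]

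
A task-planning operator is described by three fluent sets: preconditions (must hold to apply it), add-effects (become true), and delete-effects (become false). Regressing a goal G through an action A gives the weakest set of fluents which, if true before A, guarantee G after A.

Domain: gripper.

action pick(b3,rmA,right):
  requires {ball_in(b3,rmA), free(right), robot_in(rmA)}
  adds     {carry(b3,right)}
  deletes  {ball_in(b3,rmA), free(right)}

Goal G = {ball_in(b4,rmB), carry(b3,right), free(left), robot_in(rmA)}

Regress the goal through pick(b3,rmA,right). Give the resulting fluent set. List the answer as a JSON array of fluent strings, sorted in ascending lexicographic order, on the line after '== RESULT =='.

Regress:
  G ∩ del = {}  (empty — regression defined)
  G \ add = {ball_in(b4,rmB), carry(b3,right), free(left), robot_in(rmA)} \ {carry(b3,right)} = {ball_in(b4,rmB), free(left), robot_in(rmA)}
  ∪ pre   = {ball_in(b4,rmB), free(left), robot_in(rmA)} ∪ {ball_in(b3,rmA), free(right), robot_in(rmA)}
          = {ball_in(b3,rmA), ball_in(b4,rmB), free(left), free(right), robot_in(rmA)}

== RESULT ==
["ball_in(b3,rmA)", "ball_in(b4,rmB)", "free(left)", "free(right)", "robot_in(rmA)"]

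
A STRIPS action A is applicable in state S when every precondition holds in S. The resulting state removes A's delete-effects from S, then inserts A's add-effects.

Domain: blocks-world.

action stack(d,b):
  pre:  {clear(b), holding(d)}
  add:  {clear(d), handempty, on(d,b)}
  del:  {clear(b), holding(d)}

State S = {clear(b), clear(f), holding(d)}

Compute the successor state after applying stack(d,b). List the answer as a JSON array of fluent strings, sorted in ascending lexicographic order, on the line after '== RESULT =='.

Progress:
  pre ⊆ S: {clear(b), holding(d)} ⊆ S  — applicable
  S \ del = {clear(f)}
  ∪ add   = {clear(d), clear(f), handempty, on(d,b)}

== RESULT ==
["clear(d)", "clear(f)", "handempty", "on(d,b)"]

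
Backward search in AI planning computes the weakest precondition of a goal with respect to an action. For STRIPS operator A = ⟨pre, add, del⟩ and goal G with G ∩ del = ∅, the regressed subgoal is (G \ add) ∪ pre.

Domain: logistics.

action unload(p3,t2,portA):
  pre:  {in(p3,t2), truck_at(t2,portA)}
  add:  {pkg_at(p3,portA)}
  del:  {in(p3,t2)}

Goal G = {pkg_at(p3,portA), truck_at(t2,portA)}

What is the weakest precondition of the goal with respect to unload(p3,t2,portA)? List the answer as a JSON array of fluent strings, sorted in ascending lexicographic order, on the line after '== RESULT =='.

Regress:
  G ∩ del = {}  (empty — regression defined)
  G \ add = {pkg_at(p3,portA), truck_at(t2,portA)} \ {pkg_at(p3,portA)} = {truck_at(t2,portA)}
  ∪ pre   = {truck_at(t2,portA)} ∪ {in(p3,t2), truck_at(t2,portA)}
          = {in(p3,t2), truck_at(t2,portA)}

== RESULT ==
["in(p3,t2)", "truck_at(t2,portA)"]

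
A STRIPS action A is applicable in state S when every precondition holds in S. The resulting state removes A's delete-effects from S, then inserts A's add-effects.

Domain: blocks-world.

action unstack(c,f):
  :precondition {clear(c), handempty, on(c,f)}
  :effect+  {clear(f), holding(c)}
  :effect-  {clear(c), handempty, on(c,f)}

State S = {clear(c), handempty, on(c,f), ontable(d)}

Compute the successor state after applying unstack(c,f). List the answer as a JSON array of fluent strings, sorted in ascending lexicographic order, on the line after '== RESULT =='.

Progress:
  pre ⊆ S: {clear(c), handempty, on(c,f)} ⊆ S  — applicable
  S \ del = {ontable(d)}
  ∪ add   = {clear(f), holding(c), ontable(d)}

== RESULT ==
["clear(f)", "holding(c)", "ontable(d)"]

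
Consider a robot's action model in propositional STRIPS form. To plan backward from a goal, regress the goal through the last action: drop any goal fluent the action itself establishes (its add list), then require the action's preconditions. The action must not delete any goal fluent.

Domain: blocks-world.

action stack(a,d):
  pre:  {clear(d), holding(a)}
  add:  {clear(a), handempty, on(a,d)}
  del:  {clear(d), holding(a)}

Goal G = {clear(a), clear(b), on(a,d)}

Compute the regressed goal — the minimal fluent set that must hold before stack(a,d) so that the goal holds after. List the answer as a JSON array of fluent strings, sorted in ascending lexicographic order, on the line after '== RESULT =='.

Regress:
  G ∩ del = {}  (empty — regression defined)
  G \ add = {clear(a), clear(b), on(a,d)} \ {clear(a), handempty, on(a,d)} = {clear(b)}
  ∪ pre   = {clear(b)} ∪ {clear(d), holding(a)}
          = {clear(b), clear(d), holding(a)}

== RESULT ==
["clear(b)", "clear(d)", "holding(a)"]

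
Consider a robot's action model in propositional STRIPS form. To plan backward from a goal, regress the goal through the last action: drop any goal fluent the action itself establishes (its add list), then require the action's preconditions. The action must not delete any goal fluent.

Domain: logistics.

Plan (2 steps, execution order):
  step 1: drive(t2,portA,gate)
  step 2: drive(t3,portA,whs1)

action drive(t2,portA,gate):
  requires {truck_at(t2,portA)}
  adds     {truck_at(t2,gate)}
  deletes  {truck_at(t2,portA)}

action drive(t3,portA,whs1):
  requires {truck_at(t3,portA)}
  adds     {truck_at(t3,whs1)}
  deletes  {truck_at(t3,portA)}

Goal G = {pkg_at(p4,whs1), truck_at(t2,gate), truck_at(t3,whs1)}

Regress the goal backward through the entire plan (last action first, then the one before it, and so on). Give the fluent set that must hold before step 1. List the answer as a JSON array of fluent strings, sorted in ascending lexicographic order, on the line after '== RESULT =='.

Work backward from the goal:
  through step 2 (drive(t3,portA,whs1)): drop {truck_at(t3,whs1)}, keep {pkg_at(p4,whs1), truck_at(t2,gate)}, require {truck_at(t3,portA)}
    → {pkg_at(p4,whs1), truck_at(t2,gate), truck_at(t3,portA)}
  through step 1 (drive(t2,portA,gate)): drop {truck_at(t2,gate)}, keep {pkg_at(p4,whs1), truck_at(t3,portA)}, require {truck_at(t2,portA)}
    → {pkg_at(p4,whs1), truck_at(t2,portA), truck_at(t3,portA)}

== RESULT ==
["pkg_at(p4,whs1)", "truck_at(t2,portA)", "truck_at(t3,portA)"]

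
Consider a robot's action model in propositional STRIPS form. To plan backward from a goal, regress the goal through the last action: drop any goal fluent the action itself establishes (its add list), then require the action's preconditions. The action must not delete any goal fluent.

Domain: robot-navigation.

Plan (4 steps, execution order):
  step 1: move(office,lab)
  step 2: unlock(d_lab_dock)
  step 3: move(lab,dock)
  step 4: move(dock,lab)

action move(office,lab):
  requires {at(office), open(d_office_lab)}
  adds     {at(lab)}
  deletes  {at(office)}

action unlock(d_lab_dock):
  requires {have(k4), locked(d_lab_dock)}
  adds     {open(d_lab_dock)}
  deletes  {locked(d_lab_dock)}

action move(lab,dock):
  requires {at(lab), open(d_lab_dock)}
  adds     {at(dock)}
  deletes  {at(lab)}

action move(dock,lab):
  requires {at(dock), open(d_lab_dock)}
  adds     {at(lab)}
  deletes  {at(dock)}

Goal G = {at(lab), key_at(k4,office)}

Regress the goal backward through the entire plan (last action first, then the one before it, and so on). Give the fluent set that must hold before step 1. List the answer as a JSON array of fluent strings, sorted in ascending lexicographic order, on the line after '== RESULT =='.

Work backward from the goal:
  through step 4 (move(dock,lab)): drop {at(lab)}, keep {key_at(k4,office)}, require {at(dock), open(d_lab_dock)}
    → {at(dock), key_at(k4,office), open(d_lab_dock)}
  through step 3 (move(lab,dock)): drop {at(dock)}, keep {key_at(k4,office), open(d_lab_dock)}, require {at(lab), open(d_lab_dock)}
    → {at(lab), key_at(k4,office), open(d_lab_dock)}
  through step 2 (unlock(d_lab_dock)): drop {open(d_lab_dock)}, keep {at(lab), key_at(k4,office)}, require {have(k4), locked(d_lab_dock)}
    → {at(lab), have(k4), key_at(k4,office), locked(d_lab_dock)}
  through step 1 (move(office,lab)): drop {at(lab)}, keep {have(k4), key_at(k4,office), locked(d_lab_dock)}, require {at(office), open(d_office_lab)}
    → {at(office), have(k4), key_at(k4,office), locked(d_lab_dock), open(d_office_lab)}

== RESULT ==
["at(office)", "have(k4)", "key_at(k4,office)", "locked(d_lab_dock)", "open(d_office_lab)"]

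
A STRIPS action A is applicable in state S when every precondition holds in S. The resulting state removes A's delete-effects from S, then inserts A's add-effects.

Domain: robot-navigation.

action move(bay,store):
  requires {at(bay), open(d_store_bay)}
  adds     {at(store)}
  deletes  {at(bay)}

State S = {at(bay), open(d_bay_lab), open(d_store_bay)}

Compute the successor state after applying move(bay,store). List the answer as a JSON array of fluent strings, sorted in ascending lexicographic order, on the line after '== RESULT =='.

Compute (S \ del) ∪ add:
  pre ⊆ S: {at(bay), open(d_store_bay)} ⊆ S  — applicable
  S \ del = {open(d_bay_lab), open(d_store_bay)}
  ∪ add   = {at(store), open(d_bay_lab), open(d_store_bay)}

== RESULT ==
["at(store)", "open(d_bay_lab)", "open(d_store_bay)"]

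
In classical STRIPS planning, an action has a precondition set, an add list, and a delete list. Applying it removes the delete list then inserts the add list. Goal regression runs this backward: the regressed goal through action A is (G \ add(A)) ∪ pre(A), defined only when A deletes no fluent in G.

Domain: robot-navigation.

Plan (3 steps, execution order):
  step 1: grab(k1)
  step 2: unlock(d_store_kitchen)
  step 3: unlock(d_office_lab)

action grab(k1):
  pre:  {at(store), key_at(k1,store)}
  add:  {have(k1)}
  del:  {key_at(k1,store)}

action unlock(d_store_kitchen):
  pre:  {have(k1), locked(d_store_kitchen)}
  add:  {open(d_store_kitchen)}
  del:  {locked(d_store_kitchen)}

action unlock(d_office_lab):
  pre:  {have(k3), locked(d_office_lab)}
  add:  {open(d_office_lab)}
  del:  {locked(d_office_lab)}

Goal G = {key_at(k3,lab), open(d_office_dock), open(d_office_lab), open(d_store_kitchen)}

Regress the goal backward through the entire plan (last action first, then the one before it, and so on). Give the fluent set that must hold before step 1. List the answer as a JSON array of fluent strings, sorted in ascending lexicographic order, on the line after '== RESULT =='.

Regress step by step:
  through step 3 (unlock(d_office_lab)): drop {open(d_office_lab)}, keep {key_at(k3,lab), open(d_office_dock), open(d_store_kitchen)}, require {have(k3), locked(d_office_lab)}
    → {have(k3), key_at(k3,lab), locked(d_office_lab), open(d_office_dock), open(d_store_kitchen)}
  through step 2 (unlock(d_store_kitchen)): drop {open(d_store_kitchen)}, keep {have(k3), key_at(k3,lab), locked(d_office_lab), open(d_office_dock)}, require {have(k1), locked(d_store_kitchen)}
    → {have(k1), have(k3), key_at(k3,lab), locked(d_office_lab), locked(d_store_kitchen), open(d_office_dock)}
  through step 1 (grab(k1)): drop {have(k1)}, keep {have(k3), key_at(k3,lab), locked(d_office_lab), locked(d_store_kitchen), open(d_office_dock)}, require {at(store), key_at(k1,store)}
    → {at(store), have(k3), key_at(k1,store), key_at(k3,lab), locked(d_office_lab), locked(d_store_kitchen), open(d_office_dock)}

== RESULT ==
["at(store)", "have(k3)", "key_at(k1,store)", "key_at(k3,lab)", "locked(d_office_lab)", "locked(d_store_kitchen)", "open(d_office_dock)"]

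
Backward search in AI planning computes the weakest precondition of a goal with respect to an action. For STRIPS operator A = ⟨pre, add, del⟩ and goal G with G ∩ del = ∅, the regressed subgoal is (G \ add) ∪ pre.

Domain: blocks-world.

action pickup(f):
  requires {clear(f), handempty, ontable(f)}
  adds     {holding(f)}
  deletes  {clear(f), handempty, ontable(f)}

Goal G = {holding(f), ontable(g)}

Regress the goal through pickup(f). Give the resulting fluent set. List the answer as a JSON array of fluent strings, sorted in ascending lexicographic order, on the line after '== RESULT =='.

Regress:
  G ∩ del = {}  (empty — regression defined)
  G \ add = {holding(f), ontable(g)} \ {holding(f)} = {ontable(g)}
  ∪ pre   = {ontable(g)} ∪ {clear(f), handempty, ontable(f)}
          = {clear(f), handempty, ontable(f), ontable(g)}

== RESULT ==
["clear(f)", "handempty", "ontable(f)", "ontable(g)"]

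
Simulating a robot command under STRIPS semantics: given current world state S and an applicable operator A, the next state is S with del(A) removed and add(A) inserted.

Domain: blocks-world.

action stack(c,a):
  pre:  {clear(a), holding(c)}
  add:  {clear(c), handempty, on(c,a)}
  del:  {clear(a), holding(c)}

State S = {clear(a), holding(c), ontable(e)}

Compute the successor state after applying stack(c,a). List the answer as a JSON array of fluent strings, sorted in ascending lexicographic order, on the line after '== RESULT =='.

Compute (S \ del) ∪ add:
  pre ⊆ S: {clear(a), holding(c)} ⊆ S  — applicable
  S \ del = {ontable(e)}
  ∪ add   = {clear(c), handempty, on(c,a), ontable(e)}

== RESULT ==
["clear(c)", "handempty", "on(c,a)", "ontable(e)"]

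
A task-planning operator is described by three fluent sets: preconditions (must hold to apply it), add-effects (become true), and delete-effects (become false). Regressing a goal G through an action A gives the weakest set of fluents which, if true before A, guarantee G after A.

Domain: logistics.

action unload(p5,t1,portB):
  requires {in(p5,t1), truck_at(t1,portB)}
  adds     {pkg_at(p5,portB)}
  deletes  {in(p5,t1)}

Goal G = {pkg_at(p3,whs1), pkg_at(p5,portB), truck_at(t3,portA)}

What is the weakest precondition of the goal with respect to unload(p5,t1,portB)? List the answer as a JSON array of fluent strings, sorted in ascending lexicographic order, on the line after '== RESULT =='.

Regress:
  G ∩ del = {}  (empty — regression defined)
  G \ add = {pkg_at(p3,whs1), pkg_at(p5,portB), truck_at(t3,portA)} \ {pkg_at(p5,portB)} = {pkg_at(p3,whs1), truck_at(t3,portA)}
  ∪ pre   = {pkg_at(p3,whs1), truck_at(t3,portA)} ∪ {in(p5,t1), truck_at(t1,portB)}
          = {in(p5,t1), pkg_at(p3,whs1), truck_at(t1,portB), truck_at(t3,portA)}

== RESULT ==
["in(p5,t1)", "pkg_at(p3,whs1)", "truck_at(t1,portB)", "truck_at(t3,portA)"]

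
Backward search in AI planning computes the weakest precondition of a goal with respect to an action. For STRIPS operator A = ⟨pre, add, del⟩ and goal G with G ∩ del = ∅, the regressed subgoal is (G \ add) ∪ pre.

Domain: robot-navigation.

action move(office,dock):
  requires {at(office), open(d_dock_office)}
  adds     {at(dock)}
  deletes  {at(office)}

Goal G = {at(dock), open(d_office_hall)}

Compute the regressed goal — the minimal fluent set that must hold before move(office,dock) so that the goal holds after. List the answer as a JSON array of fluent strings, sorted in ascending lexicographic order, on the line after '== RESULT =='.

Compute (G \ add) ∪ pre:
  G ∩ del = {}  (empty — regression defined)
  G \ add = {at(dock), open(d_office_hall)} \ {at(dock)} = {open(d_office_hall)}
  ∪ pre   = {open(d_office_hall)} ∪ {at(office), open(d_dock_office)}
          = {at(office), open(d_dock_office), open(d_office_hall)}

== RESULT ==
["at(office)", "open(d_dock_office)", "open(d_office_hall)"]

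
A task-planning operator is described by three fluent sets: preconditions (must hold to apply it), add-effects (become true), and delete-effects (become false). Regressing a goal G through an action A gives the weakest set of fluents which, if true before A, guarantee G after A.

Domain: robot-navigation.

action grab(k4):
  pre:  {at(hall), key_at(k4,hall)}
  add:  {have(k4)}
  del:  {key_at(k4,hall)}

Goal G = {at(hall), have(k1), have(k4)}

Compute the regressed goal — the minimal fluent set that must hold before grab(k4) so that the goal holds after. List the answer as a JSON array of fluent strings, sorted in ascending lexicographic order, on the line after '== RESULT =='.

Compute (G \ add) ∪ pre:
  G ∩ del = {}  (empty — regression defined)
  G \ add = {at(hall), have(k1), have(k4)} \ {have(k4)} = {at(hall), have(k1)}
  ∪ pre   = {at(hall), have(k1)} ∪ {at(hall), key_at(k4,hall)}
          = {at(hall), have(k1), key_at(k4,hall)}

== RESULT ==
["at(hall)", "have(k1)", "key_at(k4,hall)"]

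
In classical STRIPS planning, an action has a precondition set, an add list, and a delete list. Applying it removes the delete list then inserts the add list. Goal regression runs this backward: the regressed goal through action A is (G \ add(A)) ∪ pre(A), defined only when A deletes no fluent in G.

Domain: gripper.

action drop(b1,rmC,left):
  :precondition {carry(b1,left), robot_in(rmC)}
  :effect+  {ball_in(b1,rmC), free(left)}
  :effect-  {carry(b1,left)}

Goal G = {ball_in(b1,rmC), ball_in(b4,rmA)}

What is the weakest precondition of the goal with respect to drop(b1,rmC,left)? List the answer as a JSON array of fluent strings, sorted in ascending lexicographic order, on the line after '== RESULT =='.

Compute (G \ add) ∪ pre:
  G ∩ del = {}  (empty — regression defined)
  G \ add = {ball_in(b1,rmC), ball_in(b4,rmA)} \ {ball_in(b1,rmC), free(left)} = {ball_in(b4,rmA)}
  ∪ pre   = {ball_in(b4,rmA)} ∪ {carry(b1,left), robot_in(rmC)}
          = {ball_in(b4,rmA), carry(b1,left), robot_in(rmC)}

== RESULT ==
["ball_in(b4,rmA)", "carry(b1,left)", "robot_in(rmC)"]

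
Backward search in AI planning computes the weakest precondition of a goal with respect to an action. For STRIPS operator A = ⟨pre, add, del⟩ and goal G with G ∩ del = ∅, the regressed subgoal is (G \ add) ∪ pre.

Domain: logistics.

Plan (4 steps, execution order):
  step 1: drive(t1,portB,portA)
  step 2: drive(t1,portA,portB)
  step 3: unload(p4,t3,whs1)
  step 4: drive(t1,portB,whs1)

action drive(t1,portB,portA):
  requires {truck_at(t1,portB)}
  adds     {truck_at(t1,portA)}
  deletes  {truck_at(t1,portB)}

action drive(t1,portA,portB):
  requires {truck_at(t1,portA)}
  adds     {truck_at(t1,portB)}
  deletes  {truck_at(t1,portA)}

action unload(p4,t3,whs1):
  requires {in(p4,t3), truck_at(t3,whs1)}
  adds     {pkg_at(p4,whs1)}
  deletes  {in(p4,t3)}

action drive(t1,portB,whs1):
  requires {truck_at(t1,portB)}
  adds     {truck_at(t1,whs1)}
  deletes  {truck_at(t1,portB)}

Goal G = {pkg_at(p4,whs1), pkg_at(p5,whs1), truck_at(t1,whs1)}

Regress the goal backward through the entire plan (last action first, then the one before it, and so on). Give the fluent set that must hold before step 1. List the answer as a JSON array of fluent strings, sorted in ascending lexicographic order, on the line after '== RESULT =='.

Regress step by step:
  through step 4 (drive(t1,portB,whs1)): drop {truck_at(t1,whs1)}, keep {pkg_at(p4,whs1), pkg_at(p5,whs1)}, require {truck_at(t1,portB)}
    → {pkg_at(p4,whs1), pkg_at(p5,whs1), truck_at(t1,portB)}
  through step 3 (unload(p4,t3,whs1)): drop {pkg_at(p4,whs1)}, keep {pkg_at(p5,whs1), truck_at(t1,portB)}, require {in(p4,t3), truck_at(t3,whs1)}
    → {in(p4,t3), pkg_at(p5,whs1), truck_at(t1,portB), truck_at(t3,whs1)}
  through step 2 (drive(t1,portA,portB)): drop {truck_at(t1,portB)}, keep {in(p4,t3), pkg_at(p5,whs1), truck_at(t3,whs1)}, require {truck_at(t1,portA)}
    → {in(p4,t3), pkg_at(p5,whs1), truck_at(t1,portA), truck_at(t3,whs1)}
  through step 1 (drive(t1,portB,portA)): drop {truck_at(t1,portA)}, keep {in(p4,t3), pkg_at(p5,whs1), truck_at(t3,whs1)}, require {truck_at(t1,portB)}
    → {in(p4,t3), pkg_at(p5,whs1), truck_at(t1,portB), truck_at(t3,whs1)}

== RESULT ==
["in(p4,t3)", "pkg_at(p5,whs1)", "truck_at(t1,portB)", "truck_at(t3,whs1)"]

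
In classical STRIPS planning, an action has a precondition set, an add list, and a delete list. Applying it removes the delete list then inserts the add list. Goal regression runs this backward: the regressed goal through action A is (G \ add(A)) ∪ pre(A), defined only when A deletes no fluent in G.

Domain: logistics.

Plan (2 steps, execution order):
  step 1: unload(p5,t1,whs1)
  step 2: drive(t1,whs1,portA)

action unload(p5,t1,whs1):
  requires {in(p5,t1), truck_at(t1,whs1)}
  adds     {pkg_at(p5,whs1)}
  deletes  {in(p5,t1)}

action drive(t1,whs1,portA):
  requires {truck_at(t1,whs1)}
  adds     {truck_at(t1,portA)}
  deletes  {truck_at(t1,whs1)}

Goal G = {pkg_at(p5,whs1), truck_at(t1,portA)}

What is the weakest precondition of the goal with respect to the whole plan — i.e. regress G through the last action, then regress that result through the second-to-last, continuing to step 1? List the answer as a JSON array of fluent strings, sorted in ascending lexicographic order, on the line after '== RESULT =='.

Work backward from the goal:
  through step 2 (drive(t1,whs1,portA)): drop {truck_at(t1,portA)}, keep {pkg_at(p5,whs1)}, require {truck_at(t1,whs1)}
    → {pkg_at(p5,whs1), truck_at(t1,whs1)}
  through step 1 (unload(p5,t1,whs1)): drop {pkg_at(p5,whs1)}, keep {truck_at(t1,whs1)}, require {in(p5,t1), truck_at(t1,whs1)}
    → {in(p5,t1), truck_at(t1,whs1)}

== RESULT ==
["in(p5,t1)", "truck_at(t1,whs1)"]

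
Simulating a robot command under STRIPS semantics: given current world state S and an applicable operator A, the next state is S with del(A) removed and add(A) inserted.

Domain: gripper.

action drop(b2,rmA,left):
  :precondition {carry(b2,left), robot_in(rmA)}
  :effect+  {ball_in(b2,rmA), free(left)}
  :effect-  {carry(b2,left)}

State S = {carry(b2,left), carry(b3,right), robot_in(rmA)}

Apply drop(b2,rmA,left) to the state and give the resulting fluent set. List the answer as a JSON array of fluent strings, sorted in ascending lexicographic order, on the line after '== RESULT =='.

Progress:
  pre ⊆ S: {carry(b2,left), robot_in(rmA)} ⊆ S  — applicable
  S \ del = {carry(b3,right), robot_in(rmA)}
  ∪ add   = {ball_in(b2,rmA), carry(b3,right), free(left), robot_in(rmA)}

== RESULT ==
["ball_in(b2,rmA)", "carry(b3,right)", "free(left)", "robot_in(rmA)"]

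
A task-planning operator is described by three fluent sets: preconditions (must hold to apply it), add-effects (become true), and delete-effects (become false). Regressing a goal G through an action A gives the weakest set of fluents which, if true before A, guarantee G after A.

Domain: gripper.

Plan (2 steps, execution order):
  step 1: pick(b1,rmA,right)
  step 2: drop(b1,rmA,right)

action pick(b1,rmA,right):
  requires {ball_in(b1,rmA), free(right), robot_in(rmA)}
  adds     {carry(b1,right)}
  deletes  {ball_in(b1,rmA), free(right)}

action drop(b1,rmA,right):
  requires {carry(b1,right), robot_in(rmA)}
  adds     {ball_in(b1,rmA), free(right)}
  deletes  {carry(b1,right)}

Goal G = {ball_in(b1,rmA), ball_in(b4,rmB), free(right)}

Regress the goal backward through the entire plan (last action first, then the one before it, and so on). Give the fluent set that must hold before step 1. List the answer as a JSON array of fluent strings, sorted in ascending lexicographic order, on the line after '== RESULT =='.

Work backward from the goal:
  through step 2 (drop(b1,rmA,right)): drop {ball_in(b1,rmA), free(right)}, keep {ball_in(b4,rmB)}, require {carry(b1,right), robot_in(rmA)}
    → {ball_in(b4,rmB), carry(b1,right), robot_in(rmA)}
  through step 1 (pick(b1,rmA,right)): drop {carry(b1,right)}, keep {ball_in(b4,rmB), robot_in(rmA)}, require {ball_in(b1,rmA), free(right), robot_in(rmA)}
    → {ball_in(b1,rmA), ball_in(b4,rmB), free(right), robot_in(rmA)}

== RESULT ==
["ball_in(b1,rmA)", "ball_in(b4,rmB)", "free(right)", "robot_in(rmA)"]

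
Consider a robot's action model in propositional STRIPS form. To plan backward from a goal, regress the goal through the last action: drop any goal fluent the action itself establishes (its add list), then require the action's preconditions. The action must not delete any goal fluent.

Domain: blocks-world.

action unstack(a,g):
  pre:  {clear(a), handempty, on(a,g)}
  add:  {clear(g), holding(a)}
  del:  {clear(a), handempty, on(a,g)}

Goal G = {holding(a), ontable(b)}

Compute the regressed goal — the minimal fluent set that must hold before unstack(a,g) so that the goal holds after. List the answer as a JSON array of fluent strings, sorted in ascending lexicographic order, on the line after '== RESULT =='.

Regress:
  G ∩ del = {}  (empty — regression defined)
  G \ add = {holding(a), ontable(b)} \ {clear(g), holding(a)} = {ontable(b)}
  ∪ pre   = {ontable(b)} ∪ {clear(a), handempty, on(a,g)}
          = {clear(a), handempty, on(a,g), ontable(b)}

== RESULT ==
["clear(a)", "handempty", "on(a,g)", "ontable(b)"]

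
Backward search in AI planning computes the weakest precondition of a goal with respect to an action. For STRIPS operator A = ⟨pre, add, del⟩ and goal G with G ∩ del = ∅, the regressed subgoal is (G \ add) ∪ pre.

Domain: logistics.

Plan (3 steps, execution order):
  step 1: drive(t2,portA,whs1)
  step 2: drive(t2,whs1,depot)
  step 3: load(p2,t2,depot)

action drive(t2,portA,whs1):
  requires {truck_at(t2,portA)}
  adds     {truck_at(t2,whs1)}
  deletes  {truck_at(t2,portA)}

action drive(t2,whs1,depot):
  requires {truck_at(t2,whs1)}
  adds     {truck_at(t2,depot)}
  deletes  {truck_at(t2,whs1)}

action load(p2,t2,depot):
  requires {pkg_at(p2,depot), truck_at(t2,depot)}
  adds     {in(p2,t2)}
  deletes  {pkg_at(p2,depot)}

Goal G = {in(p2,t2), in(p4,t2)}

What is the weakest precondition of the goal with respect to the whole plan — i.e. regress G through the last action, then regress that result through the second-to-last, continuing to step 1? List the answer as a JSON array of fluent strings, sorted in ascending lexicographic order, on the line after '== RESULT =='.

Regress step by step:
  through step 3 (load(p2,t2,depot)): drop {in(p2,t2)}, keep {in(p4,t2)}, require {pkg_at(p2,depot), truck_at(t2,depot)}
    → {in(p4,t2), pkg_at(p2,depot), truck_at(t2,depot)}
  through step 2 (drive(t2,whs1,depot)): drop {truck_at(t2,depot)}, keep {in(p4,t2), pkg_at(p2,depot)}, require {truck_at(t2,whs1)}
    → {in(p4,t2), pkg_at(p2,depot), truck_at(t2,whs1)}
  through step 1 (drive(t2,portA,whs1)): drop {truck_at(t2,whs1)}, keep {in(p4,t2), pkg_at(p2,depot)}, require {truck_at(t2,portA)}
    → {in(p4,t2), pkg_at(p2,depot), truck_at(t2,portA)}

== RESULT ==
["in(p4,t2)", "pkg_at(p2,depot)", "truck_at(t2,portA)"]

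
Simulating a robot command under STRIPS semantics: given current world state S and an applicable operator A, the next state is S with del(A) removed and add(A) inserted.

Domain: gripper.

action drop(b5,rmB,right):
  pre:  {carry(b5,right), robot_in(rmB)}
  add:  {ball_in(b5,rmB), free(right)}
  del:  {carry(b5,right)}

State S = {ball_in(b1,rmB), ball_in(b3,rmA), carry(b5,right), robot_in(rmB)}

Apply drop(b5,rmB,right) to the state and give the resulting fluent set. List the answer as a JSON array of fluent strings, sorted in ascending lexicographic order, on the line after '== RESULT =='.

Compute (S \ del) ∪ add:
  pre ⊆ S: {carry(b5,right), robot_in(rmB)} ⊆ S  — applicable
  S \ del = {ball_in(b1,rmB), ball_in(b3,rmA), robot_in(rmB)}
  ∪ add   = {ball_in(b1,rmB), ball_in(b3,rmA), ball_in(b5,rmB), free(right), robot_in(rmB)}

== RESULT ==
["ball_in(b1,rmB)", "ball_in(b3,rmA)", "ball_in(b5,rmB)", "free(right)", "robot_in(rmB)"]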